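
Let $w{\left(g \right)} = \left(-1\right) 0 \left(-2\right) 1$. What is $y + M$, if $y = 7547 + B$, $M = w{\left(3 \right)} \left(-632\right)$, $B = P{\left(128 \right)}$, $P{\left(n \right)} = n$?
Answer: $7675$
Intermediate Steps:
$B = 128$
$w{\left(g \right)} = 0$ ($w{\left(g \right)} = 0 \left(-2\right) 1 = 0 \cdot 1 = 0$)
$M = 0$ ($M = 0 \left(-632\right) = 0$)
$y = 7675$ ($y = 7547 + 128 = 7675$)
$y + M = 7675 + 0 = 7675$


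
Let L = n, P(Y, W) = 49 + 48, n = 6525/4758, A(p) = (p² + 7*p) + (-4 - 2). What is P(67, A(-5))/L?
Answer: 153842/2175 ≈ 70.732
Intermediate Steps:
A(p) = -6 + p² + 7*p (A(p) = (p² + 7*p) - 6 = -6 + p² + 7*p)
n = 2175/1586 (n = 6525*(1/4758) = 2175/1586 ≈ 1.3714)
P(Y, W) = 97
L = 2175/1586 ≈ 1.3714
P(67, A(-5))/L = 97/(2175/1586) = 97*(1586/2175) = 153842/2175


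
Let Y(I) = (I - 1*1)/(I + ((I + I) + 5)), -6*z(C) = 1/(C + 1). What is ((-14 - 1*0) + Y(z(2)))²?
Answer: 1530169/7569 ≈ 202.16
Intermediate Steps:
z(C) = -1/(6*(1 + C)) (z(C) = -1/(6*(C + 1)) = -1/(6*(1 + C)))
Y(I) = (-1 + I)/(5 + 3*I) (Y(I) = (I - 1)/(I + (2*I + 5)) = (-1 + I)/(I + (5 + 2*I)) = (-1 + I)/(5 + 3*I))
((-14 - 1*0) + Y(z(2)))² = ((-14 - 1*0) + (-1 - 1/(6 + 6*2))/(5 + 3*(-1/(6 + 6*2))))² = ((-14 + 0) + (-1 - 1/(6 + 12))/(5 + 3*(-1/(6 + 12))))² = (-14 + (-1 - 1/18)/(5 + 3*(-1/18)))² = (-14 - 19/18/(5 - ⅙))² = (-14 - 19/18/(29/6))² = (-14 + (6/29)*(-19/18))² = (-14 - 19/87)² = (-1237/87)² = 1530169/7569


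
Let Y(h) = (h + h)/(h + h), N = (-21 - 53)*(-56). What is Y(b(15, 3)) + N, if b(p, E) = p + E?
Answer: 4145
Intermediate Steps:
b(p, E) = E + p
N = 4144 (N = -74*(-56) = 4144)
Y(h) = 1 (Y(h) = (2*h)/((2*h)) = (2*h)*(1/(2*h)) = 1)
Y(b(15, 3)) + N = 1 + 4144 = 4145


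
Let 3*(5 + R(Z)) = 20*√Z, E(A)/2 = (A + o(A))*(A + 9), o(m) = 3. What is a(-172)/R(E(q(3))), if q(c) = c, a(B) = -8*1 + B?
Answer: -12/5 ≈ -2.4000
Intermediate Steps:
a(B) = -8 + B
E(A) = 2*(3 + A)*(9 + A) (E(A) = 2*((A + 3)*(A + 9)) = 2*((3 + A)*(9 + A)) = 2*(3 + A)*(9 + A))
R(Z) = -5 + 20*√Z/3 (R(Z) = -5 + (20*√Z)/3 = -5 + 20*√Z/3)
a(-172)/R(E(q(3))) = (-8 - 172)/(-5 + 20*√(54 + 2*3² + 24*3)/3) = -180/(-5 + 20*√(54 + 2*9 + 72)/3) = -180/(-5 + 20*√(54 + 18 + 72)/3) = -180/(-5 + 20*√144/3) = -180/(-5 + (20/3)*12) = -180/(-5 + 80) = -180/75 = -180*1/75 = -12/5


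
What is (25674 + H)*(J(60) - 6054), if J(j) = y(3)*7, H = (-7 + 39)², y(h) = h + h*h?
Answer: -159387060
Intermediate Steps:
y(h) = h + h²
H = 1024 (H = 32² = 1024)
J(j) = 84 (J(j) = (3*(1 + 3))*7 = (3*4)*7 = 12*7 = 84)
(25674 + H)*(J(60) - 6054) = (25674 + 1024)*(84 - 6054) = 26698*(-5970) = -159387060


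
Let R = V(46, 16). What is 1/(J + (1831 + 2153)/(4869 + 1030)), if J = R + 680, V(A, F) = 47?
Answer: 5899/4292557 ≈ 0.0013742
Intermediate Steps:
R = 47
J = 727 (J = 47 + 680 = 727)
1/(J + (1831 + 2153)/(4869 + 1030)) = 1/(727 + (1831 + 2153)/(4869 + 1030)) = 1/(727 + 3984/5899) = 1/(4292557/5899) = 5899/4292557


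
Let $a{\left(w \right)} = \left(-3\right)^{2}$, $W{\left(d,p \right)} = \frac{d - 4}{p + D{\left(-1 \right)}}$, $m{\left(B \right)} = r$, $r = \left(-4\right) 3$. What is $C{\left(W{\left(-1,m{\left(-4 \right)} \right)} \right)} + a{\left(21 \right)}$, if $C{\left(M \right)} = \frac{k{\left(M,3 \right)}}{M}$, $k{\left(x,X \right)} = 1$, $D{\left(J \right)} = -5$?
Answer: $\frac{62}{5} \approx 12.4$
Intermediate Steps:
$r = -12$
$m{\left(B \right)} = -12$
$W{\left(d,p \right)} = \frac{-4 + d}{-5 + p}$ ($W{\left(d,p \right)} = \frac{d - 4}{p - 5} = \frac{-4 + d}{-5 + p}$)
$a{\left(w \right)} = 9$
$C{\left(M \right)} = \frac{1}{M}$ ($C{\left(M \right)} = 1 \frac{1}{M} = \frac{1}{M}$)
$C{\left(W{\left(-1,m{\left(-4 \right)} \right)} \right)} + a{\left(21 \right)} = \frac{1}{\frac{1}{-5 - 12} \left(-4 - 1\right)} + 9 = \frac{1}{\frac{1}{-17} \left(-5\right)} + 9 = \frac{1}{\left(- \frac{1}{17}\right) \left(-5\right)} + 9 = \frac{1}{\frac{5}{17}} + 9 = \frac{17}{5} + 9 = \frac{62}{5}$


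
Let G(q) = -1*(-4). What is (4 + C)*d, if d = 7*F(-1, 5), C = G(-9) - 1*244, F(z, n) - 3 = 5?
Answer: -13216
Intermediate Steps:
F(z, n) = 8 (F(z, n) = 3 + 5 = 8)
G(q) = 4
C = -240 (C = 4 - 1*244 = 4 - 244 = -240)
d = 56 (d = 7*8 = 56)
(4 + C)*d = (4 - 240)*56 = -236*56 = -13216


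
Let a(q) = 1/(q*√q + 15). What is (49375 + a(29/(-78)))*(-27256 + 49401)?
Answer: 116774736083682475/106798589 + 50091990*I*√2262/106798589 ≈ 1.0934e+9 + 22.307*I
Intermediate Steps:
a(q) = 1/(15 + q^(3/2)) (a(q) = 1/(q^(3/2) + 15) = 1/(15 + q^(3/2)))
(49375 + a(29/(-78)))*(-27256 + 49401) = (49375 + 1/(15 + (29/(-78))^(3/2)))*(-27256 + 49401) = (49375 + 1/(15 + (29*(-1/78))^(3/2)))*22145 = (49375 + 1/(15 + (-29/78)^(3/2)))*22145 = (49375 + 1/(15 - 29*I*√2262/6084))*22145 = 1093409375 + 22145/(15 - 29*I*√2262/6084)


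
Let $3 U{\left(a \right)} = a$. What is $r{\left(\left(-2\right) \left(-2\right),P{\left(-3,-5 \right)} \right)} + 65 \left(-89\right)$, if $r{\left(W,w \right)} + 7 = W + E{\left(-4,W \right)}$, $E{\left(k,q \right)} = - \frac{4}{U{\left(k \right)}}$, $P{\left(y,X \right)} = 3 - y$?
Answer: $-5785$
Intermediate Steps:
$U{\left(a \right)} = \frac{a}{3}$
$E{\left(k,q \right)} = - \frac{12}{k}$ ($E{\left(k,q \right)} = - \frac{4}{\frac{1}{3} k} = - 4 \frac{3}{k} = - \frac{12}{k}$)
$r{\left(W,w \right)} = -4 + W$ ($r{\left(W,w \right)} = -7 + \left(W - \frac{12}{-4}\right) = -7 + \left(W - -3\right) = -7 + \left(W + 3\right) = -7 + \left(3 + W\right) = -4 + W$)
$r{\left(\left(-2\right) \left(-2\right),P{\left(-3,-5 \right)} \right)} + 65 \left(-89\right) = \left(-4 - -4\right) + 65 \left(-89\right) = \left(-4 + 4\right) - 5785 = 0 - 5785 = -5785$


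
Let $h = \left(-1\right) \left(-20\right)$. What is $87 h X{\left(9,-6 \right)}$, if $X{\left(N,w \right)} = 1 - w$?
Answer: $12180$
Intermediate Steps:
$h = 20$
$87 h X{\left(9,-6 \right)} = 87 \cdot 20 \left(1 - -6\right) = 1740 \left(1 + 6\right) = 1740 \cdot 7 = 12180$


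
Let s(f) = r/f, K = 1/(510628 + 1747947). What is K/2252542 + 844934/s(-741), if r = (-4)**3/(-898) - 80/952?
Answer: 7736045760199387862690581/157713586477150 ≈ 4.9051e+10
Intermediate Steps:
r = -682/53431 (r = -64*(-1/898) - 80*1/952 = 32/449 - 10/119 = -682/53431 ≈ -0.012764)
K = 1/2258575 ≈ 4.4276e-7
s(f) = -682/(53431*f)
K/2252542 + 844934/s(-741) = (1/2258575)/2252542 + 844934/((-682/53431/(-741))) = (1/2258575)*(1/2252542) + 844934/((-682/53431*(-1/741))) = 1/5087535047650 + 844934/(682/39592371) = 1/5087535047650 + 844934*(39592371/682) = 1/5087535047650 + 16726470199257/341 = 7736045760199387862690581/157713586477150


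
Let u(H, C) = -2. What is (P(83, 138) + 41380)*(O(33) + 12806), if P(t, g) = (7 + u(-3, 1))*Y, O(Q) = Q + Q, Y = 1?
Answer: 532707720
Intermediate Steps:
O(Q) = 2*Q
P(t, g) = 5 (P(t, g) = (7 - 2)*1 = 5*1 = 5)
(P(83, 138) + 41380)*(O(33) + 12806) = (5 + 41380)*(2*33 + 12806) = 41385*(66 + 12806) = 41385*12872 = 532707720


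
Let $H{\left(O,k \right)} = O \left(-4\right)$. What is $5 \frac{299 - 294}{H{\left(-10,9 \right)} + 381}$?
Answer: $\frac{25}{421} \approx 0.059382$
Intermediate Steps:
$H{\left(O,k \right)} = - 4 O$
$5 \frac{299 - 294}{H{\left(-10,9 \right)} + 381} = 5 \frac{299 - 294}{\left(-4\right) \left(-10\right) + 381} = 5 \frac{5}{40 + 381} = 5 \cdot \frac{5}{421} = \frac{25}{421}$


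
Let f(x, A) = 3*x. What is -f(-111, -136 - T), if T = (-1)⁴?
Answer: 333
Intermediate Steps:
T = 1
-f(-111, -136 - T) = -3*(-111) = -1*(-333) = 333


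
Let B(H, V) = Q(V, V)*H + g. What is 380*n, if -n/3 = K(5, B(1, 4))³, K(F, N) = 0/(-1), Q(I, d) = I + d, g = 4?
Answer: 0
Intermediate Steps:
B(H, V) = 4 + 2*H*V (B(H, V) = (V + V)*H + 4 = (2*V)*H + 4 = 2*H*V + 4 = 4 + 2*H*V)
K(F, N) = 0 (K(F, N) = 0*(-1) = 0)
n = 0 (n = -3*0³ = -3*0 = 0)
380*n = 380*0 = 0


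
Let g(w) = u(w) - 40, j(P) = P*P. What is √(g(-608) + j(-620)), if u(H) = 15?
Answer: 25*√615 ≈ 619.98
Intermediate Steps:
j(P) = P²
g(w) = -25 (g(w) = 15 - 40 = -25)
√(g(-608) + j(-620)) = √(-25 + (-620)²) = √(-25 + 384400) = √384375 = 25*√615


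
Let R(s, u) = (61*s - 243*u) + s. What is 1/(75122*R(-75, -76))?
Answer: 1/1038035796 ≈ 9.6336e-10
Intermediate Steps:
R(s, u) = -243*u + 62*s (R(s, u) = (-243*u + 61*s) + s = -243*u + 62*s)
1/(75122*R(-75, -76)) = 1/(75122*(-243*(-76) + 62*(-75))) = 1/(75122*(18468 - 4650)) = (1/75122)/13818 = (1/75122)*(1/13818) = 1/1038035796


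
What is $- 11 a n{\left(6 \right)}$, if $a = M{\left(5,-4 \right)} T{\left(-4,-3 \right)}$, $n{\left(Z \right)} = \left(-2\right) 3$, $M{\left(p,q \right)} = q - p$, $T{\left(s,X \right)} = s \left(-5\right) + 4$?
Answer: $-14256$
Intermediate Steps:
$T{\left(s,X \right)} = 4 - 5 s$ ($T{\left(s,X \right)} = - 5 s + 4 = 4 - 5 s$)
$n{\left(Z \right)} = -6$
$a = -216$ ($a = \left(-4 - 5\right) \left(4 - -20\right) = \left(-4 - 5\right) \left(4 + 20\right) = \left(-9\right) 24 = -216$)
$- 11 a n{\left(6 \right)} = \left(-11\right) \left(-216\right) \left(-6\right) = 2376 \left(-6\right) = -14256$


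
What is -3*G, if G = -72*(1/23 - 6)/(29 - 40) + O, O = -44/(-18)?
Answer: 83210/759 ≈ 109.63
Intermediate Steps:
O = 22/9 (O = -44*(-1/18) = 22/9 ≈ 2.4444)
G = -83210/2277 (G = -72*(1/23 - 6)/(29 - 40) + 22/9 = -72*(1/23 - 6)/(-11) + 22/9 = -(-9864)*(-1)/(23*11) + 22/9 = -72*137/253 + 22/9 = -9864/253 + 22/9 = -83210/2277 ≈ -36.544)
-3*G = -3*(-83210/2277) = 83210/759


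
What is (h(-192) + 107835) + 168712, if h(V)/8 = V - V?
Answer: 276547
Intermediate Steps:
h(V) = 0 (h(V) = 8*(V - V) = 8*0 = 0)
(h(-192) + 107835) + 168712 = (0 + 107835) + 168712 = 107835 + 168712 = 276547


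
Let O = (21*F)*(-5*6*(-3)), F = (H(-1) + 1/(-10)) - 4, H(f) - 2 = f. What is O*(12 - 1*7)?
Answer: -29295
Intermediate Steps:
H(f) = 2 + f
F = -31/10 (F = ((2 - 1) + 1/(-10)) - 4 = (1 - ⅒) - 4 = 9/10 - 4 = -31/10 ≈ -3.1000)
O = -5859 (O = (21*(-31/10))*(-5*6*(-3)) = -(-1953)*(-3) = -651/10*90 = -5859)
O*(12 - 1*7) = -5859*(12 - 1*7) = -5859*(12 - 7) = -5859*5 = -29295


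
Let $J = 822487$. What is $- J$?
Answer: $-822487$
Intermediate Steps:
$- J = \left(-1\right) 822487 = -822487$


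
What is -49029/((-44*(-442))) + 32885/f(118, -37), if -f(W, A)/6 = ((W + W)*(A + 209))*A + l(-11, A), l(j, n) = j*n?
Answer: -220530915499/87603340968 ≈ -2.5174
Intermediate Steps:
f(W, A) = 66*A - 12*A*W*(209 + A) (f(W, A) = -6*(((W + W)*(A + 209))*A - 11*A) = -6*(((2*W)*(209 + A))*A - 11*A) = -6*((2*W*(209 + A))*A - 11*A) = -6*(2*A*W*(209 + A) - 11*A) = -6*(-11*A + 2*A*W*(209 + A)) = 66*A - 12*A*W*(209 + A))
-49029/((-44*(-442))) + 32885/f(118, -37) = -49029/((-44*(-442))) + 32885/((6*(-37)*(11 - 418*118 - 2*(-37)*118))) = -49029/19448 + 32885/((6*(-37)*(11 - 49324 + 8732))) = -49029*1/19448 + 32885/((6*(-37)*(-40581))) = -49029/19448 + 32885/9008982 = -220530915499/87603340968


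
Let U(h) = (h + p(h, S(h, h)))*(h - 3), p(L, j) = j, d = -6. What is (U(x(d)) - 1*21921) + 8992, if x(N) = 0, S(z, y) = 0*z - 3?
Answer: -12920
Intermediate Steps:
S(z, y) = -3 (S(z, y) = 0 - 3 = -3)
U(h) = (-3 + h)**2 (U(h) = (h - 3)*(h - 3) = (-3 + h)*(-3 + h) = (-3 + h)**2)
(U(x(d)) - 1*21921) + 8992 = ((9 + 0**2 - 6*0) - 1*21921) + 8992 = ((9 + 0 + 0) - 21921) + 8992 = (9 - 21921) + 8992 = -21912 + 8992 = -12920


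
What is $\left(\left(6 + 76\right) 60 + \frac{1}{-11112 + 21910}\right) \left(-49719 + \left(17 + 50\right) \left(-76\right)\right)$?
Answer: $- \frac{2911898010571}{10798} \approx -2.6967 \cdot 10^{8}$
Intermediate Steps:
$\left(\left(6 + 76\right) 60 + \frac{1}{-11112 + 21910}\right) \left(-49719 + \left(17 + 50\right) \left(-76\right)\right) = \left(82 \cdot 60 + \frac{1}{10798}\right) \left(-49719 + 67 \left(-76\right)\right) = \left(4920 + \frac{1}{10798}\right) \left(-49719 - 5092\right) = \frac{53126161}{10798} \left(-54811\right) = - \frac{2911898010571}{10798}$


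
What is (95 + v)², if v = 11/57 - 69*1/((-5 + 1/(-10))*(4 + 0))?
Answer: 36495899521/3755844 ≈ 9717.1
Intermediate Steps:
v = 6929/1938 (v = 11*(1/57) - 69*1/(4*(-5 - ⅒)) = 11/57 - 69/((-51/10*4)) = 11/57 - 69/(-102/5) = 11/57 - 69*(-5/102) = 11/57 + 115/34 = 6929/1938 ≈ 3.5753)
(95 + v)² = (95 + 6929/1938)² = (191039/1938)² = 36495899521/3755844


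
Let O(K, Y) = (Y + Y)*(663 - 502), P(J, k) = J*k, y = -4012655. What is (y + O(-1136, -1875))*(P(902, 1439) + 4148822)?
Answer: -25144634754000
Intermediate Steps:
O(K, Y) = 322*Y (O(K, Y) = (2*Y)*161 = 322*Y)
(y + O(-1136, -1875))*(P(902, 1439) + 4148822) = (-4012655 + 322*(-1875))*(902*1439 + 4148822) = (-4012655 - 603750)*(1297978 + 4148822) = -4616405*5446800 = -25144634754000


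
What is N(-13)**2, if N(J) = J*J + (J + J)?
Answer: 20449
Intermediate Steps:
N(J) = J**2 + 2*J
N(-13)**2 = (-13*(2 - 13))**2 = (-13*(-11))**2 = 143**2 = 20449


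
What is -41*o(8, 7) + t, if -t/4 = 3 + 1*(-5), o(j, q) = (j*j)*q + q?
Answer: -18647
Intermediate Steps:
o(j, q) = q + q*j² (o(j, q) = j²*q + q = q*j² + q = q + q*j²)
t = 8 (t = -4*(3 + 1*(-5)) = -4*(3 - 5) = -4*(-2) = 8)
-41*o(8, 7) + t = -287*(1 + 8²) + 8 = -287*(1 + 64) + 8 = -287*65 + 8 = -41*455 + 8 = -18655 + 8 = -18647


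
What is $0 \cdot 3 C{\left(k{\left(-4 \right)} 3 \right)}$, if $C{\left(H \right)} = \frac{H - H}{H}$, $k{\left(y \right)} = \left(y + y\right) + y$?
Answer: $0$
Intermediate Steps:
$k{\left(y \right)} = 3 y$ ($k{\left(y \right)} = 2 y + y = 3 y$)
$C{\left(H \right)} = 0$ ($C{\left(H \right)} = \frac{0}{H} = 0$)
$0 \cdot 3 C{\left(k{\left(-4 \right)} 3 \right)} = 0 \cdot 3 \cdot 0 = 0 \cdot 0 = 0$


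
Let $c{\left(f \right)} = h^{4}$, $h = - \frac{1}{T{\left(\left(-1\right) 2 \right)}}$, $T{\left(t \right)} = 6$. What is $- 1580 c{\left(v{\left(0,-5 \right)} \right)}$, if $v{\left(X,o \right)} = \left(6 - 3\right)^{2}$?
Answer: $- \frac{395}{324} \approx -1.2191$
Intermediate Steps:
$v{\left(X,o \right)} = 9$ ($v{\left(X,o \right)} = 3^{2} = 9$)
$h = - \frac{1}{6} \approx -0.16667$
$c{\left(f \right)} = \frac{1}{1296}$ ($c{\left(f \right)} = \left(- \frac{1}{6}\right)^{4} = \frac{1}{1296}$)
$- 1580 c{\left(v{\left(0,-5 \right)} \right)} = \left(-1580\right) \frac{1}{1296} = - \frac{395}{324}$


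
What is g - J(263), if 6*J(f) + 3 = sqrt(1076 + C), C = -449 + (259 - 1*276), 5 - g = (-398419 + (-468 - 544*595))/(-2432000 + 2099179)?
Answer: 2215897/665642 - sqrt(610)/6 ≈ -0.78740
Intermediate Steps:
g = 941538/332821 (g = 5 - (-398419 + (-468 - 544*595))/(-2432000 + 2099179) = 5 - (-398419 + (-468 - 323680))/(-332821) = 5 - (-398419 - 324148)*(-1)/332821 = 5 - (-722567)*(-1)/332821 = 5 - 1*722567/332821 = 5 - 722567/332821 = 941538/332821 ≈ 2.8290)
C = -466 (C = -449 + (259 - 276) = -449 - 17 = -466)
J(f) = -1/2 + sqrt(610)/6 (J(f) = -1/2 + sqrt(1076 - 466)/6 = -1/2 + sqrt(610)/6)
g - J(263) = 941538/332821 - (-1/2 + sqrt(610)/6) = 941538/332821 + (1/2 - sqrt(610)/6) = 2215897/665642 - sqrt(610)/6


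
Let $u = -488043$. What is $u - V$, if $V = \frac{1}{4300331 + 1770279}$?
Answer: $- \frac{2962718716231}{6070610} \approx -4.8804 \cdot 10^{5}$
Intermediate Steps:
$V = \frac{1}{6070610} \approx 1.6473 \cdot 10^{-7}$
$u - V = -488043 - \frac{1}{6070610} = - \frac{2962718716231}{6070610}$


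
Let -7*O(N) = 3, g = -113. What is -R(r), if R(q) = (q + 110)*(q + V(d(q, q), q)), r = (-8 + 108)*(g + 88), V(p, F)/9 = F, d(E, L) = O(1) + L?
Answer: -59750000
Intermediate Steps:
O(N) = -3/7 (O(N) = -1/7*3 = -3/7)
d(E, L) = -3/7 + L
V(p, F) = 9*F
r = -2500 (r = (-8 + 108)*(-113 + 88) = 100*(-25) = -2500)
R(q) = 10*q*(110 + q) (R(q) = (q + 110)*(q + 9*q) = (110 + q)*(10*q) = 10*q*(110 + q))
-R(r) = -10*(-2500)*(110 - 2500) = -10*(-2500)*(-2390) = -1*59750000 = -59750000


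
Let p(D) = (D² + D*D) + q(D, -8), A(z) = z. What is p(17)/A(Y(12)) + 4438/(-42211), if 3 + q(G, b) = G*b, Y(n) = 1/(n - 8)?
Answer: 74118078/42211 ≈ 1755.9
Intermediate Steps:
Y(n) = 1/(-8 + n)
q(G, b) = -3 + G*b
p(D) = -3 - 8*D + 2*D² (p(D) = (D² + D*D) + (-3 + D*(-8)) = (D² + D²) + (-3 - 8*D) = 2*D² + (-3 - 8*D) = -3 - 8*D + 2*D²)
p(17)/A(Y(12)) + 4438/(-42211) = (-3 - 8*17 + 2*17²)/(1/(-8 + 12)) + 4438/(-42211) = (-3 - 136 + 2*289)/(1/4) + 4438*(-1/42211) = (-3 - 136 + 578)/(¼) - 4438/42211 = 439*4 - 4438/42211 = 1756 - 4438/42211 = 74118078/42211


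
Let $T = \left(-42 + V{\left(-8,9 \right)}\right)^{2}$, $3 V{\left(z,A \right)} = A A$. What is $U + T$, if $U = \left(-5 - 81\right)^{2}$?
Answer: $7621$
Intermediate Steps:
$V{\left(z,A \right)} = \frac{A^{2}}{3}$ ($V{\left(z,A \right)} = \frac{A A}{3} = \frac{A^{2}}{3}$)
$U = 7396$ ($U = \left(-86\right)^{2} = 7396$)
$T = 225$ ($T = \left(-42 + \frac{9^{2}}{3}\right)^{2} = \left(-42 + \frac{1}{3} \cdot 81\right)^{2} = \left(-42 + 27\right)^{2} = \left(-15\right)^{2} = 225$)
$U + T = 7396 + 225 = 7621$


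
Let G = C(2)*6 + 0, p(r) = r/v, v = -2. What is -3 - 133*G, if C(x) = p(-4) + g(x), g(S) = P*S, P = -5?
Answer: 6381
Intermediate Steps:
g(S) = -5*S
p(r) = -r/2 (p(r) = r/(-2) = r*(-½) = -r/2)
C(x) = 2 - 5*x (C(x) = -½*(-4) - 5*x = 2 - 5*x)
G = -48 (G = (2 - 5*2)*6 + 0 = (2 - 10)*6 + 0 = -8*6 + 0 = -48 + 0 = -48)
-3 - 133*G = -3 - 133*(-48) = -3 + 6384 = 6381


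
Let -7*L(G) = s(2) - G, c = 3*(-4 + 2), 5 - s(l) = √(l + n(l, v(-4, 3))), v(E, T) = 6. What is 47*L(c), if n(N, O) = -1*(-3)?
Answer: -517/7 + 47*√5/7 ≈ -58.844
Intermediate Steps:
n(N, O) = 3
s(l) = 5 - √(3 + l) (s(l) = 5 - √(l + 3) = 5 - √(3 + l))
c = -6 (c = 3*(-2) = -6)
L(G) = -5/7 + G/7 + √5/7 (L(G) = -((5 - √(3 + 2)) - G)/7 = -((5 - √5) - G)/7 = -(5 - G - √5)/7 = -5/7 + G/7 + √5/7)
47*L(c) = 47*(-5/7 + (⅐)*(-6) + √5/7) = 47*(-5/7 - 6/7 + √5/7) = 47*(-11/7 + √5/7) = -517/7 + 47*√5/7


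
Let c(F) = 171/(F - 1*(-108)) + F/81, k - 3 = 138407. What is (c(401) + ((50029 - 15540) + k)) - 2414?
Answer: 7029144025/41229 ≈ 1.7049e+5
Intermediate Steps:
k = 138410 (k = 3 + 138407 = 138410)
c(F) = 171/(108 + F) + F/81 (c(F) = 171/(F + 108) + F*(1/81) = 171/(108 + F) + F/81)
(c(401) + ((50029 - 15540) + k)) - 2414 = ((13851 + 401² + 108*401)/(81*(108 + 401)) + ((50029 - 15540) + 138410)) - 2414 = ((1/81)*(13851 + 160801 + 43308)/509 + (34489 + 138410)) - 2414 = ((1/81)*(1/509)*217960 + 172899) - 2414 = (217960/41229 + 172899) - 2414 = 7128670831/41229 - 2414 = 7029144025/41229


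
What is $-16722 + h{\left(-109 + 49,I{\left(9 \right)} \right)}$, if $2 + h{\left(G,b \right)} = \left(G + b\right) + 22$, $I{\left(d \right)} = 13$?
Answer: $-16749$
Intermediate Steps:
$h{\left(G,b \right)} = 20 + G + b$ ($h{\left(G,b \right)} = -2 + \left(\left(G + b\right) + 22\right) = -2 + \left(22 + G + b\right) = 20 + G + b$)
$-16722 + h{\left(-109 + 49,I{\left(9 \right)} \right)} = -16722 + \left(20 + \left(-109 + 49\right) + 13\right) = -16722 + \left(20 - 60 + 13\right) = -16722 - 27 = -16749$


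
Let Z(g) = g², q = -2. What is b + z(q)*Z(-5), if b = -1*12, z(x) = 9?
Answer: 213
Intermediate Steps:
b = -12
b + z(q)*Z(-5) = -12 + 9*(-5)² = -12 + 9*25 = -12 + 225 = 213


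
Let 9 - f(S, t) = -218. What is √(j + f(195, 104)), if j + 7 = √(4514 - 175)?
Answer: √(220 + √4339) ≈ 16.908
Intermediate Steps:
f(S, t) = 227 (f(S, t) = 9 - 1*(-218) = 9 + 218 = 227)
j = -7 + √4339 (j = -7 + √(4514 - 175) = -7 + √4339 ≈ 58.871)
√(j + f(195, 104)) = √((-7 + √4339) + 227) = √(220 + √4339)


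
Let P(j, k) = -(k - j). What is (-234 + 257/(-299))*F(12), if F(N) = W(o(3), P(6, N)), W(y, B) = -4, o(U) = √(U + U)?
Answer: 280892/299 ≈ 939.44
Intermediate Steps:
P(j, k) = j - k
o(U) = √2*√U (o(U) = √(2*U) = √2*√U)
F(N) = -4
(-234 + 257/(-299))*F(12) = (-234 + 257/(-299))*(-4) = (-234 + 257*(-1/299))*(-4) = (-234 - 257/299)*(-4) = -70223/299*(-4) = 280892/299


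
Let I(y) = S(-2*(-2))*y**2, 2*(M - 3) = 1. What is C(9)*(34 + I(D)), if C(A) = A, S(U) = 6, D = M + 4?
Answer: 6687/2 ≈ 3343.5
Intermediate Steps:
M = 7/2 (M = 3 + (1/2)*1 = 3 + 1/2 = 7/2 ≈ 3.5000)
D = 15/2 (D = 7/2 + 4 = 15/2 ≈ 7.5000)
I(y) = 6*y**2
C(9)*(34 + I(D)) = 9*(34 + 6*(15/2)**2) = 9*(34 + 6*(225/4)) = 9*(34 + 675/2) = 9*(743/2) = 6687/2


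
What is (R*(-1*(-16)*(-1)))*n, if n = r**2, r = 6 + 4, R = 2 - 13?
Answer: 17600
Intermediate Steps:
R = -11
r = 10
n = 100 (n = 10**2 = 100)
(R*(-1*(-16)*(-1)))*n = -11*(-1*(-16))*(-1)*100 = -176*(-1)*100 = -11*(-16)*100 = 176*100 = 17600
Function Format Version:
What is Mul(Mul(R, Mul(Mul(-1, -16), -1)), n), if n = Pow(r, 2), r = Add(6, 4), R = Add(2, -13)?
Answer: 17600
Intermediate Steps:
R = -11
r = 10
n = 100 (n = Pow(10, 2) = 100)
Mul(Mul(R, Mul(Mul(-1, -16), -1)), n) = Mul(Mul(-11, Mul(Mul(-1, -16), -1)), 100) = Mul(Mul(-11, Mul(16, -1)), 100) = Mul(Mul(-11, -16), 100) = Mul(176, 100) = 17600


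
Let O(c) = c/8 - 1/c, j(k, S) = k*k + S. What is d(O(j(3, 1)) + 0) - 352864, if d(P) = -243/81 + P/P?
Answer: -352866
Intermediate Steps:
j(k, S) = S + k**2 (j(k, S) = k**2 + S = S + k**2)
O(c) = -1/c + c/8 (O(c) = c*(1/8) - 1/c = c/8 - 1/c = -1/c + c/8)
d(P) = -2 (d(P) = -243*1/81 + 1 = -3 + 1 = -2)
d(O(j(3, 1)) + 0) - 352864 = -2 - 352864 = -352866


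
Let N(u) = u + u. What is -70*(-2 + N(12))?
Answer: -1540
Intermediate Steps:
N(u) = 2*u
-70*(-2 + N(12)) = -70*(-2 + 2*12) = -70*(-2 + 24) = -70*22 = -1540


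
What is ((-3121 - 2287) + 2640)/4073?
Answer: -2768/4073 ≈ -0.67960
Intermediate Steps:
((-3121 - 2287) + 2640)/4073 = (-5408 + 2640)*(1/4073) = -2768*1/4073 = -2768/4073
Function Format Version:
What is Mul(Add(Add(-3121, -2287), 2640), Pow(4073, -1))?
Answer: Rational(-2768, 4073) ≈ -0.67960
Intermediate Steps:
Mul(Add(Add(-3121, -2287), 2640), Pow(4073, -1)) = Mul(Add(-5408, 2640), Rational(1, 4073)) = Mul(-2768, Rational(1, 4073)) = Rational(-2768, 4073)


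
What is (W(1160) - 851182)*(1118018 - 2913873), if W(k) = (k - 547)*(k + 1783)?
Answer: -1711228924835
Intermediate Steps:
W(k) = (-547 + k)*(1783 + k)
(W(1160) - 851182)*(1118018 - 2913873) = ((-975301 + 1160**2 + 1236*1160) - 851182)*(1118018 - 2913873) = ((-975301 + 1345600 + 1433760) - 851182)*(-1795855) = (1804059 - 851182)*(-1795855) = 952877*(-1795855) = -1711228924835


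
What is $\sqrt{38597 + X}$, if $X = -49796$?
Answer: $i \sqrt{11199} \approx 105.83 i$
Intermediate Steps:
$\sqrt{38597 + X} = \sqrt{38597 - 49796} = \sqrt{-11199} = i \sqrt{11199}$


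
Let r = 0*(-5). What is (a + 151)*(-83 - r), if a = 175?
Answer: -27058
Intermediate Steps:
r = 0
(a + 151)*(-83 - r) = (175 + 151)*(-83 - 1*0) = 326*(-83 + 0) = 326*(-83) = -27058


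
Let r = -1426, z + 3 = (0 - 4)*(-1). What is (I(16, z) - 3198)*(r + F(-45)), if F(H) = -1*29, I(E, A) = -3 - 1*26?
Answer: 4695285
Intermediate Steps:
z = 1 (z = -3 + (0 - 4)*(-1) = -3 - 4*(-1) = -3 + 4 = 1)
I(E, A) = -29 (I(E, A) = -3 - 26 = -29)
F(H) = -29
(I(16, z) - 3198)*(r + F(-45)) = (-29 - 3198)*(-1426 - 29) = -3227*(-1455) = 4695285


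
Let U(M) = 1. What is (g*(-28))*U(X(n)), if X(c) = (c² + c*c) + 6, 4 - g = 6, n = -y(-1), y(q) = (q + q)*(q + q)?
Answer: 56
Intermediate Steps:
y(q) = 4*q² (y(q) = (2*q)*(2*q) = 4*q²)
n = -4 (n = -4*(-1)² = -4 ≈ -4.0000)
g = -2 (g = 4 - 1*6 = 4 - 6 = -2)
X(c) = 6 + 2*c² (X(c) = (c² + c²) + 6 = 2*c² + 6 = 6 + 2*c²)
(g*(-28))*U(X(n)) = -2*(-28)*1 = 56*1 = 56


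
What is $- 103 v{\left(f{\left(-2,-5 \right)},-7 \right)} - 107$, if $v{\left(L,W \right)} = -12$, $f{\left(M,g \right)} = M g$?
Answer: $1129$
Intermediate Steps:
$- 103 v{\left(f{\left(-2,-5 \right)},-7 \right)} - 107 = \left(-103\right) \left(-12\right) - 107 = 1236 - 107 = 1129$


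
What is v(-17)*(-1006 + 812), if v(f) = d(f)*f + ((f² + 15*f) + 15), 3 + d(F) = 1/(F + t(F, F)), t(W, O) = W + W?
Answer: -58394/3 ≈ -19465.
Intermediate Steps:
t(W, O) = 2*W
d(F) = -3 + 1/(3*F) (d(F) = -3 + 1/(F + 2*F) = -3 + 1/(3*F))
v(f) = 15 + f² + 15*f + f*(-3 + 1/(3*f)) (v(f) = (-3 + 1/(3*f))*f + ((f² + 15*f) + 15) = f*(-3 + 1/(3*f)) + (15 + f² + 15*f) = 15 + f² + 15*f + f*(-3 + 1/(3*f)))
v(-17)*(-1006 + 812) = (46/3 + (-17)² + 12*(-17))*(-1006 + 812) = (46/3 + 289 - 204)*(-194) = (301/3)*(-194) = -58394/3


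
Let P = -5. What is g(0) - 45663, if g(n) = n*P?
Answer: -45663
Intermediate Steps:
g(n) = -5*n (g(n) = n*(-5) = -5*n)
g(0) - 45663 = -5*0 - 45663 = 0 - 45663 = -45663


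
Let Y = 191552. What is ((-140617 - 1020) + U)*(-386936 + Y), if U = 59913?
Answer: 15967562016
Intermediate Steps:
((-140617 - 1020) + U)*(-386936 + Y) = ((-140617 - 1020) + 59913)*(-386936 + 191552) = (-141637 + 59913)*(-195384) = -81724*(-195384) = 15967562016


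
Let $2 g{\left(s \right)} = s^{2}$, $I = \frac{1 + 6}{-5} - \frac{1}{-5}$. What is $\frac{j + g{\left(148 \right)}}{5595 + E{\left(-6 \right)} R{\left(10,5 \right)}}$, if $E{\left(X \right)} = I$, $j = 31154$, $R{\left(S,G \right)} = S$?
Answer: $\frac{42106}{5583} \approx 7.5418$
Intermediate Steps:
$I = - \frac{6}{5}$ ($I = 7 \left(- \frac{1}{5}\right) - - \frac{1}{5} = - \frac{7}{5} + \frac{1}{5} = - \frac{6}{5} \approx -1.2$)
$E{\left(X \right)} = - \frac{6}{5}$
$g{\left(s \right)} = \frac{s^{2}}{2}$
$\frac{j + g{\left(148 \right)}}{5595 + E{\left(-6 \right)} R{\left(10,5 \right)}} = \frac{31154 + \frac{148^{2}}{2}}{5595 - 12} = \frac{31154 + \frac{1}{2} \cdot 21904}{5595 - 12} = \frac{31154 + 10952}{5583} = 42106 \cdot \frac{1}{5583} = \frac{42106}{5583}$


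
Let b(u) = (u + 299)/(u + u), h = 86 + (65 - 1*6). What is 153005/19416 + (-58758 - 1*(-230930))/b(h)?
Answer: 26930735675/239464 ≈ 1.1246e+5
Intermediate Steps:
h = 145 (h = 86 + (65 - 6) = 86 + 59 = 145)
b(u) = (299 + u)/(2*u) (b(u) = (299 + u)/((2*u)) = (299 + u)*(1/(2*u)) = (299 + u)/(2*u))
153005/19416 + (-58758 - 1*(-230930))/b(h) = 153005/19416 + (-58758 - 1*(-230930))/(((½)*(299 + 145)/145)) = 153005*(1/19416) + (-58758 + 230930)/(((½)*(1/145)*444)) = 153005/19416 + 172172/(222/145) = 153005/19416 + 172172*(145/222) = 153005/19416 + 12482470/111 = 26930735675/239464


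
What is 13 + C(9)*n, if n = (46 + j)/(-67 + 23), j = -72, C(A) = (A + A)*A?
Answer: 1196/11 ≈ 108.73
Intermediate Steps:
C(A) = 2*A² (C(A) = (2*A)*A = 2*A²)
n = 13/22 (n = (46 - 72)/(-67 + 23) = -26/(-44) = -26*(-1/44) = 13/22 ≈ 0.59091)
13 + C(9)*n = 13 + (2*9²)*(13/22) = 13 + (2*81)*(13/22) = 13 + 162*(13/22) = 13 + 1053/11 = 1196/11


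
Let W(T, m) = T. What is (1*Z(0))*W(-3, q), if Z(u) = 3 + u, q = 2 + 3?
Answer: -9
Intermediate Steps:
q = 5
(1*Z(0))*W(-3, q) = (1*(3 + 0))*(-3) = (1*3)*(-3) = 3*(-3) = -9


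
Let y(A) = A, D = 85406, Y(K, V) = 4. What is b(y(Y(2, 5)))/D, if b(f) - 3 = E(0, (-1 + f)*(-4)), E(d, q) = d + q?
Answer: -9/85406 ≈ -0.00010538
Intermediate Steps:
b(f) = 7 - 4*f (b(f) = 3 + (0 + (-1 + f)*(-4)) = 3 + (0 + (4 - 4*f)) = 3 + (4 - 4*f) = 7 - 4*f)
b(y(Y(2, 5)))/D = (7 - 4*4)/85406 = (7 - 16)*(1/85406) = -9*1/85406 = -9/85406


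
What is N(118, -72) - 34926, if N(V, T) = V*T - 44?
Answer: -43466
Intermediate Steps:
N(V, T) = -44 + T*V (N(V, T) = T*V - 44 = -44 + T*V)
N(118, -72) - 34926 = (-44 - 72*118) - 34926 = (-44 - 8496) - 34926 = -8540 - 34926 = -43466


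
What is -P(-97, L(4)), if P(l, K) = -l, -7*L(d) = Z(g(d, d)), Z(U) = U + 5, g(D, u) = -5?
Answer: -97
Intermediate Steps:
Z(U) = 5 + U
L(d) = 0 (L(d) = -(5 - 5)/7 = -1/7*0 = 0)
-P(-97, L(4)) = -(-1)*(-97) = -1*97 = -97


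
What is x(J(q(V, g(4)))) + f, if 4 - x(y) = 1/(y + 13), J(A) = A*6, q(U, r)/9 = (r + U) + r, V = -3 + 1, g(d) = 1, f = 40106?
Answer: 521429/13 ≈ 40110.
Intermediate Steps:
V = -2
q(U, r) = 9*U + 18*r (q(U, r) = 9*((r + U) + r) = 9*((U + r) + r) = 9*(U + 2*r) = 9*U + 18*r)
J(A) = 6*A
x(y) = 4 - 1/(13 + y) (x(y) = 4 - 1/(y + 13) = 4 - 1/(13 + y))
x(J(q(V, g(4)))) + f = (51 + 4*(6*(9*(-2) + 18*1)))/(13 + 6*(9*(-2) + 18*1)) + 40106 = (51 + 4*(6*(-18 + 18)))/(13 + 6*(-18 + 18)) + 40106 = (51 + 4*(6*0))/(13 + 6*0) + 40106 = (51 + 4*0)/(13 + 0) + 40106 = (51 + 0)/13 + 40106 = (1/13)*51 + 40106 = 51/13 + 40106 = 521429/13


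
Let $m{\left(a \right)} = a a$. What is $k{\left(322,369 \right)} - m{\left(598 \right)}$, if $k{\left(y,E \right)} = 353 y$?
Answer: $-243938$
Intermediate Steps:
$m{\left(a \right)} = a^{2}$
$k{\left(322,369 \right)} - m{\left(598 \right)} = 353 \cdot 322 - 598^{2} = 113666 - 357604 = -243938$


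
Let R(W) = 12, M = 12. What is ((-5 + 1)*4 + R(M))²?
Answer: 16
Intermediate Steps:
((-5 + 1)*4 + R(M))² = ((-5 + 1)*4 + 12)² = (-4*4 + 12)² = (-16 + 12)² = (-4)² = 16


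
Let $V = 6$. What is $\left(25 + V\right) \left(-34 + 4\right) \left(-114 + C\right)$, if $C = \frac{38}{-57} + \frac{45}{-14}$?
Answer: $\frac{767405}{7} \approx 1.0963 \cdot 10^{5}$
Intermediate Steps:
$C = - \frac{163}{42}$ ($C = 38 \left(- \frac{1}{57}\right) + 45 \left(- \frac{1}{14}\right) = - \frac{2}{3} - \frac{45}{14} = - \frac{163}{42} \approx -3.881$)
$\left(25 + V\right) \left(-34 + 4\right) \left(-114 + C\right) = \left(25 + 6\right) \left(-34 + 4\right) \left(-114 - \frac{163}{42}\right) = 31 \left(-30\right) \left(- \frac{4951}{42}\right) = \left(-930\right) \left(- \frac{4951}{42}\right) = \frac{767405}{7}$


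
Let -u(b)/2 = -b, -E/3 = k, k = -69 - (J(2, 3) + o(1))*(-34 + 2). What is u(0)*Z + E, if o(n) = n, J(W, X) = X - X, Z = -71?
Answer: 111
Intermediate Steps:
J(W, X) = 0
k = -37 (k = -69 - (0 + 1)*(-34 + 2) = -69 - (-32) = -69 - 1*(-32) = -69 + 32 = -37)
E = 111 (E = -3*(-37) = 111)
u(b) = 2*b (u(b) = -(-2)*b = 2*b)
u(0)*Z + E = (2*0)*(-71) + 111 = 0*(-71) + 111 = 0 + 111 = 111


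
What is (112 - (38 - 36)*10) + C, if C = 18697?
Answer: 18789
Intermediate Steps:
(112 - (38 - 36)*10) + C = (112 - (38 - 36)*10) + 18697 = (112 - 2*10) + 18697 = (112 - 1*20) + 18697 = (112 - 20) + 18697 = 92 + 18697 = 18789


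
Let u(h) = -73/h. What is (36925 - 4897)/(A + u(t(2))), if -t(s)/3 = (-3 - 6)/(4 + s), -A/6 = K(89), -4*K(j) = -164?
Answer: -72063/590 ≈ -122.14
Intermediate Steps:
K(j) = 41 (K(j) = -1/4*(-164) = 41)
A = -246 (A = -6*41 = -246)
t(s) = 27/(4 + s) (t(s) = -3*(-3 - 6)/(4 + s) = -(-27)/(4 + s) = 27/(4 + s))
(36925 - 4897)/(A + u(t(2))) = (36925 - 4897)/(-246 - 73/(27/(4 + 2))) = 32028/(-246 - 73/(27/6)) = 32028/(-246 - 73/(27*(1/6))) = 32028/(-246 - 73/9/2) = 32028/(-246 - 73*2/9) = 32028/(-246 - 146/9) = 32028/(-2360/9) = 32028*(-9/2360) = -72063/590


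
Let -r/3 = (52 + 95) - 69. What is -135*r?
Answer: 31590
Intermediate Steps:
r = -234 (r = -3*((52 + 95) - 69) = -3*(147 - 69) = -3*78 = -234)
-135*r = -135*(-234) = 31590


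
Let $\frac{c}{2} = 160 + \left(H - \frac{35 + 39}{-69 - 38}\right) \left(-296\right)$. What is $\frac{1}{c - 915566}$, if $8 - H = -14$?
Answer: $- \frac{107}{99368698} \approx -1.0768 \cdot 10^{-6}$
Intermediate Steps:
$H = 22$ ($H = 8 - -14 = 8 + 14 = 22$)
$c = - \frac{1403136}{107}$ ($c = 2 \left(160 + \left(22 - \frac{35 + 39}{-69 - 38}\right) \left(-296\right)\right) = 2 \left(160 + \left(22 - \frac{74}{-107}\right) \left(-296\right)\right) = 2 \left(160 + \left(22 - 74 \left(- \frac{1}{107}\right)\right) \left(-296\right)\right) = 2 \left(160 + \left(22 - - \frac{74}{107}\right) \left(-296\right)\right) = 2 \left(160 + \left(22 + \frac{74}{107}\right) \left(-296\right)\right) = 2 \left(160 + \frac{2428}{107} \left(-296\right)\right) = 2 \left(160 - \frac{718688}{107}\right) = 2 \left(- \frac{701568}{107}\right) = - \frac{1403136}{107} \approx -13113.0$)
$\frac{1}{c - 915566} = \frac{1}{- \frac{1403136}{107} - 915566} = \frac{1}{- \frac{99368698}{107}} = - \frac{107}{99368698}$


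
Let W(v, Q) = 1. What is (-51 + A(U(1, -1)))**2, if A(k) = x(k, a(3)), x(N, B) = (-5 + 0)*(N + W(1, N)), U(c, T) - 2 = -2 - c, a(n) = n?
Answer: 2601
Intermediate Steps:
U(c, T) = -c (U(c, T) = 2 + (-2 - c) = -c)
x(N, B) = -5 - 5*N (x(N, B) = (-5 + 0)*(N + 1) = -5*(1 + N) = -5 - 5*N)
A(k) = -5 - 5*k
(-51 + A(U(1, -1)))**2 = (-51 + (-5 - (-5)))**2 = (-51 + (-5 - 5*(-1)))**2 = (-51 + (-5 + 5))**2 = (-51 + 0)**2 = (-51)**2 = 2601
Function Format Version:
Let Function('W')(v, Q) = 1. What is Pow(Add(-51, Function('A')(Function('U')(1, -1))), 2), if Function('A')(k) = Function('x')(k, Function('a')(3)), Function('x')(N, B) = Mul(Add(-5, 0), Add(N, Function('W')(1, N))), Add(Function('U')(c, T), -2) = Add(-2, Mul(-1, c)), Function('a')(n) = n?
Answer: 2601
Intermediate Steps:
Function('U')(c, T) = Mul(-1, c) (Function('U')(c, T) = Add(2, Add(-2, Mul(-1, c))) = Mul(-1, c))
Function('x')(N, B) = Add(-5, Mul(-5, N)) (Function('x')(N, B) = Mul(Add(-5, 0), Add(N, 1)) = Mul(-5, Add(1, N)) = Add(-5, Mul(-5, N)))
Function('A')(k) = Add(-5, Mul(-5, k))
Pow(Add(-51, Function('A')(Function('U')(1, -1))), 2) = Pow(Add(-51, Add(-5, Mul(-5, Mul(-1, 1)))), 2) = Pow(Add(-51, Add(-5, Mul(-5, -1))), 2) = Pow(Add(-51, Add(-5, 5)), 2) = Pow(Add(-51, 0), 2) = Pow(-51, 2) = 2601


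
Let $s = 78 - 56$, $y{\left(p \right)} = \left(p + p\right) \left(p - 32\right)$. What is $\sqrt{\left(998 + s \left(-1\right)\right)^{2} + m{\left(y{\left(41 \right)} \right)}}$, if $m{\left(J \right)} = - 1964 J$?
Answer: $2 i \sqrt{124214} \approx 704.88 i$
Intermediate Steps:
$y{\left(p \right)} = 2 p \left(-32 + p\right)$
$s = 22$
$\sqrt{\left(998 + s \left(-1\right)\right)^{2} + m{\left(y{\left(41 \right)} \right)}} = \sqrt{\left(998 + 22 \left(-1\right)\right)^{2} - 1964 \cdot 2 \cdot 41 \left(-32 + 41\right)} = \sqrt{\left(998 - 22\right)^{2} - 1964 \cdot 2 \cdot 41 \cdot 9} = \sqrt{976^{2} - 1449432} = \sqrt{952576 - 1449432} = \sqrt{-496856} = 2 i \sqrt{124214}$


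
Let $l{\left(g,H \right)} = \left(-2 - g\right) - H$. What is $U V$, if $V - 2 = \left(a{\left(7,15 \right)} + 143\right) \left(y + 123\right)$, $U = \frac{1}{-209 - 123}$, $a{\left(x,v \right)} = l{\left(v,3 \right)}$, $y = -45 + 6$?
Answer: $- \frac{5167}{166} \approx -31.126$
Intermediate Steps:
$y = -39$
$l{\left(g,H \right)} = -2 - H - g$
$a{\left(x,v \right)} = -5 - v$ ($a{\left(x,v \right)} = -2 - 3 - v = -5 - v$)
$U = - \frac{1}{332}$ ($U = \frac{1}{-332} = - \frac{1}{332} \approx -0.003012$)
$V = 10334$ ($V = 2 + \left(\left(-5 - 15\right) + 143\right) \left(-39 + 123\right) = 2 + \left(\left(-5 - 15\right) + 143\right) 84 = 2 + \left(-20 + 143\right) 84 = 2 + 123 \cdot 84 = 2 + 10332 = 10334$)
$U V = \left(- \frac{1}{332}\right) 10334 = - \frac{5167}{166}$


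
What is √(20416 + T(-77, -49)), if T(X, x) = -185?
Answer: √20231 ≈ 142.24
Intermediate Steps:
√(20416 + T(-77, -49)) = √(20416 - 185) = √20231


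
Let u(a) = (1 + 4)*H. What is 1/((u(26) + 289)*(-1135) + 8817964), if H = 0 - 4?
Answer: 1/8512649 ≈ 1.1747e-7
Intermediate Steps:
H = -4
u(a) = -20 (u(a) = (1 + 4)*(-4) = 5*(-4) = -20)
1/((u(26) + 289)*(-1135) + 8817964) = 1/((-20 + 289)*(-1135) + 8817964) = 1/(269*(-1135) + 8817964) = 1/(-305315 + 8817964) = 1/8512649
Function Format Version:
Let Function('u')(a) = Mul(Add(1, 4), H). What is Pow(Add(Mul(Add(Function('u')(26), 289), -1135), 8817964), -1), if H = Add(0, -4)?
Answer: Rational(1, 8512649) ≈ 1.1747e-7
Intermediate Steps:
H = -4
Function('u')(a) = -20 (Function('u')(a) = Mul(Add(1, 4), -4) = Mul(5, -4) = -20)
Pow(Add(Mul(Add(Function('u')(26), 289), -1135), 8817964), -1) = Pow(Add(Mul(Add(-20, 289), -1135), 8817964), -1) = Pow(Add(Mul(269, -1135), 8817964), -1) = Pow(Add(-305315, 8817964), -1) = Pow(8512649, -1) = Rational(1, 8512649)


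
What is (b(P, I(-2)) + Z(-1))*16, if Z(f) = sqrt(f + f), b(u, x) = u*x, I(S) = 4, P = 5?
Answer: 320 + 16*I*sqrt(2) ≈ 320.0 + 22.627*I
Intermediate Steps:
Z(f) = sqrt(2)*sqrt(f) (Z(f) = sqrt(2*f) = sqrt(2)*sqrt(f))
(b(P, I(-2)) + Z(-1))*16 = (5*4 + sqrt(2)*sqrt(-1))*16 = (20 + sqrt(2)*I)*16 = (20 + I*sqrt(2))*16 = 320 + 16*I*sqrt(2)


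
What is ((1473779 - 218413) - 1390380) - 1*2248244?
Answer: -2383258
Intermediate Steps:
((1473779 - 218413) - 1390380) - 1*2248244 = (1255366 - 1390380) - 2248244 = -135014 - 2248244 = -2383258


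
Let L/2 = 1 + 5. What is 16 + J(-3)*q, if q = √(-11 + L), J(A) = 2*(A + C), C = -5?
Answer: 0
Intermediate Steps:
L = 12 (L = 2*(1 + 5) = 2*6 = 12)
J(A) = -10 + 2*A (J(A) = 2*(A - 5) = 2*(-5 + A) = -10 + 2*A)
q = 1 (q = √(-11 + 12) = √1 = 1)
16 + J(-3)*q = 16 + (-10 + 2*(-3))*1 = 16 + (-10 - 6)*1 = 16 - 16*1 = 16 - 16 = 0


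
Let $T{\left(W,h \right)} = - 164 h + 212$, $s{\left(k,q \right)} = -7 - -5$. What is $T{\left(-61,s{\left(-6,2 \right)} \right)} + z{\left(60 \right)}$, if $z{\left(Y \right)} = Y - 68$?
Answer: $532$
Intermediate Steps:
$s{\left(k,q \right)} = -2$ ($s{\left(k,q \right)} = -7 + 5 = -2$)
$T{\left(W,h \right)} = 212 - 164 h$
$z{\left(Y \right)} = -68 + Y$ ($z{\left(Y \right)} = Y - 68 = -68 + Y$)
$T{\left(-61,s{\left(-6,2 \right)} \right)} + z{\left(60 \right)} = \left(212 - -328\right) + \left(-68 + 60\right) = \left(212 + 328\right) - 8 = 540 - 8 = 532$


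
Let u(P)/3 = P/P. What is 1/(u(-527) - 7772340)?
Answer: -1/7772337 ≈ -1.2866e-7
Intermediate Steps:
u(P) = 3 (u(P) = 3*(P/P) = 3*1 = 3)
1/(u(-527) - 7772340) = 1/(3 - 7772340) = 1/(-7772337) = -1/7772337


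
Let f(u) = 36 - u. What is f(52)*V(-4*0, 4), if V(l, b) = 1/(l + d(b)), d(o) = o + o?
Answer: -2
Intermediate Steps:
d(o) = 2*o
V(l, b) = 1/(l + 2*b)
f(52)*V(-4*0, 4) = (36 - 1*52)/(-4*0 + 2*4) = (36 - 52)/(0 + 8) = -16/8 = -16*⅛ = -2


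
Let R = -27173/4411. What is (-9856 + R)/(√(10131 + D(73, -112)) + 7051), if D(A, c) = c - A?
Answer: -9294924983/6644122885 + 14500663*√9946/73085351735 ≈ -1.3792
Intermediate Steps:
R = -27173/4411 (R = -27173*1/4411 = -27173/4411 ≈ -6.1603)
(-9856 + R)/(√(10131 + D(73, -112)) + 7051) = (-9856 - 27173/4411)/(√(10131 + (-112 - 1*73)) + 7051) = -43501989/(4411*(√(10131 + (-112 - 73)) + 7051)) = -43501989/(4411*(√(10131 - 185) + 7051)) = -43501989/(4411*(√9946 + 7051)) = -43501989/(4411*(7051 + √9946))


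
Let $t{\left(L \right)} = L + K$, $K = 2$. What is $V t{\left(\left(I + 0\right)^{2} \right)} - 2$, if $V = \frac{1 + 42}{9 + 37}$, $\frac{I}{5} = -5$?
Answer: $\frac{26869}{46} \approx 584.11$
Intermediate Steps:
$I = -25$ ($I = 5 \left(-5\right) = -25$)
$V = \frac{43}{46} \approx 0.93478$
$t{\left(L \right)} = 2 + L$ ($t{\left(L \right)} = L + 2 = 2 + L$)
$V t{\left(\left(I + 0\right)^{2} \right)} - 2 = \frac{43 \left(2 + \left(-25 + 0\right)^{2}\right)}{46} - 2 = \frac{43 \left(2 + \left(-25\right)^{2}\right)}{46} - 2 = \frac{43 \left(2 + 625\right)}{46} - 2 = \frac{43}{46} \cdot 627 - 2 = \frac{26961}{46} - 2 = \frac{26869}{46}$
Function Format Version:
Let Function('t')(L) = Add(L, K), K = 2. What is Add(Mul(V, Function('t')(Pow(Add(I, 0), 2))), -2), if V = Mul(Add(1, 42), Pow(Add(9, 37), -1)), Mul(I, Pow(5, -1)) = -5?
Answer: Rational(26869, 46) ≈ 584.11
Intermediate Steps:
I = -25 (I = Mul(5, -5) = -25)
V = Rational(43, 46) (V = Mul(43, Pow(46, -1)) = Mul(43, Rational(1, 46)) = Rational(43, 46) ≈ 0.93478)
Function('t')(L) = Add(2, L) (Function('t')(L) = Add(L, 2) = Add(2, L))
Add(Mul(V, Function('t')(Pow(Add(I, 0), 2))), -2) = Add(Mul(Rational(43, 46), Add(2, Pow(Add(-25, 0), 2))), -2) = Add(Mul(Rational(43, 46), Add(2, Pow(-25, 2))), -2) = Add(Mul(Rational(43, 46), Add(2, 625)), -2) = Add(Mul(Rational(43, 46), 627), -2) = Add(Rational(26961, 46), -2) = Rational(26869, 46)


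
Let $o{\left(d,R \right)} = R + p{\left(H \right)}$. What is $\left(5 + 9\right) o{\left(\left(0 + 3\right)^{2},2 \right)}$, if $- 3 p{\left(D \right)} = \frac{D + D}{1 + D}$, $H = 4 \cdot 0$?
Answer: $28$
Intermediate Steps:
$H = 0$
$p{\left(D \right)} = - \frac{2 D}{3 \left(1 + D\right)}$ ($p{\left(D \right)} = - \frac{\left(D + D\right) \frac{1}{1 + D}}{3} = - \frac{2 D \frac{1}{1 + D}}{3} = - \frac{2 D}{3 \left(1 + D\right)}$)
$o{\left(d,R \right)} = R$ ($o{\left(d,R \right)} = R - \frac{0}{3 + 3 \cdot 0} = R - \frac{0}{3 + 0} = R - \frac{0}{3} = R - 0 \cdot \frac{1}{3} = R + 0 = R$)
$\left(5 + 9\right) o{\left(\left(0 + 3\right)^{2},2 \right)} = \left(5 + 9\right) 2 = 14 \cdot 2 = 28$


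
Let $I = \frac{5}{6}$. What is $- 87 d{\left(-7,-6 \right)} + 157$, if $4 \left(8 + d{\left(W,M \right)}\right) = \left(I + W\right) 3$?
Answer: $\frac{10043}{8} \approx 1255.4$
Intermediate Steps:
$I = \frac{5}{6}$ ($I = 5 \cdot \frac{1}{6} = \frac{5}{6} \approx 0.83333$)
$d{\left(W,M \right)} = - \frac{59}{8} + \frac{3 W}{4}$ ($d{\left(W,M \right)} = -8 + \frac{\left(\frac{5}{6} + W\right) 3}{4} = -8 + \frac{\frac{5}{2} + 3 W}{4} = -8 + \left(\frac{5}{8} + \frac{3 W}{4}\right) = - \frac{59}{8} + \frac{3 W}{4}$)
$- 87 d{\left(-7,-6 \right)} + 157 = - 87 \left(- \frac{59}{8} + \frac{3}{4} \left(-7\right)\right) + 157 = - 87 \left(- \frac{59}{8} - \frac{21}{4}\right) + 157 = \left(-87\right) \left(- \frac{101}{8}\right) + 157 = \frac{8787}{8} + 157 = \frac{10043}{8}$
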